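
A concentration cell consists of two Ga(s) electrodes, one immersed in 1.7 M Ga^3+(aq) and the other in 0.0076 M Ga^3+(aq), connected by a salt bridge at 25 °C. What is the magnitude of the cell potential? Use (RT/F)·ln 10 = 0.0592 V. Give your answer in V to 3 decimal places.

For a concentration cell E°cell = 0, since both electrodes use the same couple.
The compartment with the higher Ga^3+(aq) concentration (1.7 M) acts as the cathode; ions are reduced there and produced at the dilute (0.0076 M) anode.
With n = 3, Ecell = −(0.0592/3)·log([dilute]/[conc]) = −(0.0592/3)·log(0.0076/1.7) = +0.046 V.

0.046 V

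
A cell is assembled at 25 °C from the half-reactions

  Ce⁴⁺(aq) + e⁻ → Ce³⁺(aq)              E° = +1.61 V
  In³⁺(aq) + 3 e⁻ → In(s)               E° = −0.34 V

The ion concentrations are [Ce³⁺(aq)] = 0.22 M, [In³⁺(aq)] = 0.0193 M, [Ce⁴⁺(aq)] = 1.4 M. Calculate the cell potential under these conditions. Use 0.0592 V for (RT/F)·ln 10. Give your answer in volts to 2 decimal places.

+2.03 V

Since E°(Ce⁴⁺/Ce³⁺) > E°(In³⁺/In), Ce⁴⁺/Ce³⁺ serves as the cathode.
E°cell = +1.61 − (−0.34) = +1.95 V, with n = 3 electrons transferred.
Balancing gives 3 Ce⁴⁺(aq) + In(s) → 3 Ce³⁺(aq) + In³⁺(aq); hence Q = ([Ce³⁺(aq)]^3·[In³⁺(aq)]) / [Ce⁴⁺(aq)]^3 = 7.49×10^−5 (log Q = −4.126).
Applying E = E° − (RT ln10/nF)·log Q gives +1.95 − (0.0592/3)(−4.126) = +2.03 V.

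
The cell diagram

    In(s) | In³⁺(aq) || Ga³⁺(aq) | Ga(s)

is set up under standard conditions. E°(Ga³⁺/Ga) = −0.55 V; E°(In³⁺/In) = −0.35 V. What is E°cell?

By convention the left-hand electrode in cell notation is the anode (oxidation) and the right-hand electrode is the cathode (reduction).
E°cell = E°(right) − E°(left) = −0.55 − (−0.35) = −0.20 V.
The negative sign shows that, as written, the cell would require an external voltage to drive the reaction.

−0.20 V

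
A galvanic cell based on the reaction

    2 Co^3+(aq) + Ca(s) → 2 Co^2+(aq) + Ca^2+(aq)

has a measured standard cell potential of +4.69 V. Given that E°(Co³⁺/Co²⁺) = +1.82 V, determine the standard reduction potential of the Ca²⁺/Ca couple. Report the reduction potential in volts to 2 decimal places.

In the reaction as written the Co³⁺/Co²⁺ couple is reduced (cathode) and Ca²⁺/Ca is oxidized (anode), so E°cell = E°(Co³⁺/Co²⁺) − E°(Ca²⁺/Ca).
E°(Ca²⁺/Ca) = E°(cathode) − E°cell = +1.82 − (+4.69) = −2.87 V.

−2.87 V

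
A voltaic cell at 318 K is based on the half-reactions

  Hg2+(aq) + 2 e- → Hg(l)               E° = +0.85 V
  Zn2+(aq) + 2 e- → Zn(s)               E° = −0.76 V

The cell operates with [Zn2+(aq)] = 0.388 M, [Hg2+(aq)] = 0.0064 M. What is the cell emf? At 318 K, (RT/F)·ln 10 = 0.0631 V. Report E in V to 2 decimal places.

Hg²⁺/Hg is reduced (cathode, E° = +0.85 V) and Zn²⁺/Zn is oxidized (anode).
The standard potential is +0.85 − (−0.76) = +1.61 V and the balanced reaction transfers n = 2 electrons.
The balanced reaction is Hg2+(aq) + Zn(s) → Hg(l) + Zn2+(aq), so Q = [Zn2+(aq)] / [Hg2+(aq)] = 60.6 and log Q = 1.783.
Applying E = E° − (RT ln10/nF)·log Q gives +1.61 − (0.0631/2)(1.783) = +1.55 V.

+1.55 V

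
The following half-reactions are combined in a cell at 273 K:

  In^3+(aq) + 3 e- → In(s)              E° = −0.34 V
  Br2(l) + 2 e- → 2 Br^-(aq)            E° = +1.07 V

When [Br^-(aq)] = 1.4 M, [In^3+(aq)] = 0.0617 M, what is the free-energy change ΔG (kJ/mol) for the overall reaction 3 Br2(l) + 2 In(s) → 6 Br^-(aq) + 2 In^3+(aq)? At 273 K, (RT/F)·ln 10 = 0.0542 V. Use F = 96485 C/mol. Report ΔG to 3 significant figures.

−824 kJ/mol

E°cell = +1.07 − (−0.34) = +1.41 V; the balanced reaction transfers n = 6 electrons.
Q = [Br^-(aq)]^6·[In^3+(aq)]^2 = 0.0287, so log Q = −1.543 and E = +1.41 − (0.0542/6)(−1.543) = +1.4239 V.
Finally ΔG = −nFE = −(6)(96485 C/mol)(+1.4239 V) = −824 kJ/mol.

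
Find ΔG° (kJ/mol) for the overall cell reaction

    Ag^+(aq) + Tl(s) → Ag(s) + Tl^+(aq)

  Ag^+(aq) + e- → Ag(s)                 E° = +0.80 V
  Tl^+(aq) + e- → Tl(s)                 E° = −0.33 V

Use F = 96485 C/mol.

−109 kJ/mol

In the reaction as written Ag^+(aq) is reduced, so the Ag⁺/Ag couple is the cathode and Tl⁺/Tl is the anode.
E°cell = +0.80 − (−0.33) = +1.13 V; balancing electrons gives n = 1.
ΔG° = −nFE°cell = −(1)(96485)(+1.13) J/mol = −109 kJ/mol.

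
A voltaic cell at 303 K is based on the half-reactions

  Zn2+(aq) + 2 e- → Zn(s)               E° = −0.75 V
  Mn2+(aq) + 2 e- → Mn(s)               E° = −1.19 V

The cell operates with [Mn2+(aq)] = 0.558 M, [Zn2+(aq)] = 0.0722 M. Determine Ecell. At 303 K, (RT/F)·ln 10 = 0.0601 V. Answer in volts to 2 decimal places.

+0.41 V

The Zn²⁺/Zn couple has the more positive E°, so it is the cathode; Mn²⁺/Mn is the anode.
The standard potential is −0.75 − (−1.19) = +0.44 V and the balanced reaction transfers n = 2 electrons.
For the overall reaction Zn2+(aq) + Mn(s) → Zn(s) + Mn2+(aq), Q = [Mn2+(aq)] / [Zn2+(aq)] = 7.73, giving log Q = 0.888.
E = E° − (0.0601/n)·log Q = +0.44 − (0.0601/2)(0.888) = +0.41 V.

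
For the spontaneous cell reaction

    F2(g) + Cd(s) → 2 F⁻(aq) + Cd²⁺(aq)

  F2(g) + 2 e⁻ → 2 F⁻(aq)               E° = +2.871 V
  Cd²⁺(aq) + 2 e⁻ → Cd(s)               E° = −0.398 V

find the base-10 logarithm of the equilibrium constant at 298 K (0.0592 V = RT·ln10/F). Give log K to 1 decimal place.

log K = 110.4

The F₂/F⁻ couple is reduced (cathode); E°cell = +2.871 − (−0.398) = +3.269 V with n = 2.
At equilibrium E = 0, so log K = nE°cell / 0.0592 = (2)(+3.269) / 0.0592 = 110.4.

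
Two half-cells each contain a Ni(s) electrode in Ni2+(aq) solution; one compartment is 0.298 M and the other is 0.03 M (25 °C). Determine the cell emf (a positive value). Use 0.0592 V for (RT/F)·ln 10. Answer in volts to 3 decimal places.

For a concentration cell E°cell = 0, since both electrodes use the same couple.
The compartment with the higher Ni2+(aq) concentration (0.298 M) acts as the cathode; ions are reduced there and produced at the dilute (0.03 M) anode.
With n = 2, Ecell = −(0.0592/2)·log([dilute]/[conc]) = −(0.0592/2)·log(0.03/0.298) = +0.030 V.

0.030 V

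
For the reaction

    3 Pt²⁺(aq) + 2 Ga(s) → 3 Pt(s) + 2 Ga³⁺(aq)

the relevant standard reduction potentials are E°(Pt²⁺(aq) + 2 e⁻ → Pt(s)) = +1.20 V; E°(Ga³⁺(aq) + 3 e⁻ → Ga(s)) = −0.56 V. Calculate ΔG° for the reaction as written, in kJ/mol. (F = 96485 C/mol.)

−1019 kJ/mol

In the reaction as written Pt²⁺(aq) is reduced, so the Pt²⁺/Pt couple is the cathode and Ga³⁺/Ga is the anode.
E°cell = +1.20 − (−0.56) = +1.76 V; balancing electrons gives n = 6.
ΔG° = −nFE°cell = −(6)(96485)(+1.76) J/mol = −1019 kJ/mol.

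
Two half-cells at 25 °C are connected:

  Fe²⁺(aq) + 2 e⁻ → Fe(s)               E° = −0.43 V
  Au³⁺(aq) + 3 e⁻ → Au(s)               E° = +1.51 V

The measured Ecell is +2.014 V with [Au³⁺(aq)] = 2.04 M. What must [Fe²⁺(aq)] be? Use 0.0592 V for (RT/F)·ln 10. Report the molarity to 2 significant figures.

The Au³⁺/Au couple has the larger reduction potential, so it is the cathode: E°cell = +1.51 − (−0.43) = +1.94 V and n = 6.
Since E = E° − (0.0592/n)·log Q, log Q = n(E° − E)/0.0592 = −7.500.
The balanced reaction is 2 Au³⁺(aq) + 3 Fe(s) → 2 Au(s) + 3 Fe²⁺(aq), so Q = [Fe²⁺(aq)]^3 / [Au³⁺(aq)]^2.
Substituting the known concentrations and solving, log [Fe²⁺(aq)] = −2.294 and [Fe²⁺(aq)] = 0.0051 M.

0.0051 M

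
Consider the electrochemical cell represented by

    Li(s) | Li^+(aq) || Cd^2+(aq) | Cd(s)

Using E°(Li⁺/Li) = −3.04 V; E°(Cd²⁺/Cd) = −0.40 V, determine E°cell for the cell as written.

+2.64 V

By convention the left-hand electrode in cell notation is the anode (oxidation) and the right-hand electrode is the cathode (reduction).
E°cell = E°(right) − E°(left) = −0.40 − (−3.04) = +2.64 V.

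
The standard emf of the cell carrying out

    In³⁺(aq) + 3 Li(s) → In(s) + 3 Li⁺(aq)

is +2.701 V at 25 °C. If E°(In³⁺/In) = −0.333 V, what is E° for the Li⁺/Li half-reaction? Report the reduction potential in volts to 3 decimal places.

−3.034 V

In the reaction as written the In³⁺/In couple is reduced (cathode) and Li⁺/Li is oxidized (anode), so E°cell = E°(In³⁺/In) − E°(Li⁺/Li).
E°(Li⁺/Li) = E°(cathode) − E°cell = −0.333 − (+2.701) = −3.034 V.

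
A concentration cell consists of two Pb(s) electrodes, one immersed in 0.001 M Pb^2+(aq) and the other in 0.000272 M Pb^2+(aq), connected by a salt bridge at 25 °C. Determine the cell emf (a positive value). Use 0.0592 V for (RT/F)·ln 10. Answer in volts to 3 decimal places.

0.017 V

For a concentration cell E°cell = 0, since both electrodes use the same couple.
The compartment with the higher Pb^2+(aq) concentration (0.001 M) acts as the cathode; ions are reduced there and produced at the dilute (0.000272 M) anode.
With n = 2, Ecell = −(0.0592/2)·log([dilute]/[conc]) = −(0.0592/2)·log(0.000272/0.001) = +0.017 V.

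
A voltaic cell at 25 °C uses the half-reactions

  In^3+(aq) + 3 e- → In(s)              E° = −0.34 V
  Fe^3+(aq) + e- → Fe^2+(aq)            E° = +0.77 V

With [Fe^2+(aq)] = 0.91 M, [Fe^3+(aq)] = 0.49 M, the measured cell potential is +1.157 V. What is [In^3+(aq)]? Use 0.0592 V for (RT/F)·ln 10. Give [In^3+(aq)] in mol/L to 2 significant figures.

0.00065 M

Fe³⁺/Fe²⁺ is the cathode (higher E°); E°cell = +0.77 − (−0.34) = +1.11 V with n = 3.
Since E = E° − (0.0592/n)·log Q, log Q = n(E° − E)/0.0592 = −2.382.
For 3 Fe^3+(aq) + In(s) → 3 Fe^2+(aq) + In^3+(aq), the reaction quotient is Q = ([Fe^2+(aq)]^3·[In^3+(aq)]) / [Fe^3+(aq)]^3.
Isolating [In^3+(aq)] in Q = 10^{−2.382} yields log [In^3+(aq)] = −3.189, i.e. 0.00065 M.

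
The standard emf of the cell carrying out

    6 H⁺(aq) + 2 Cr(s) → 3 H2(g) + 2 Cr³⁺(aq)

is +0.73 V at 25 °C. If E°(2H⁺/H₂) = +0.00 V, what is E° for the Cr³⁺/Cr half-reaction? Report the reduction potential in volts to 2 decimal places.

In the reaction as written the 2H⁺/H₂ couple is reduced (cathode) and Cr³⁺/Cr is oxidized (anode), so E°cell = E°(2H⁺/H₂) − E°(Cr³⁺/Cr).
E°(Cr³⁺/Cr) = E°(cathode) − E°cell = +0.00 − (+0.73) = −0.73 V.

−0.73 V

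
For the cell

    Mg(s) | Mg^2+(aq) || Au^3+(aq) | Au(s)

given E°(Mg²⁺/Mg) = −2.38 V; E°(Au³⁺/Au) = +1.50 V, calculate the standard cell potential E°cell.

+3.88 V

By convention the left-hand electrode in cell notation is the anode (oxidation) and the right-hand electrode is the cathode (reduction).
E°cell = E°(right) − E°(left) = +1.50 − (−2.38) = +3.88 V.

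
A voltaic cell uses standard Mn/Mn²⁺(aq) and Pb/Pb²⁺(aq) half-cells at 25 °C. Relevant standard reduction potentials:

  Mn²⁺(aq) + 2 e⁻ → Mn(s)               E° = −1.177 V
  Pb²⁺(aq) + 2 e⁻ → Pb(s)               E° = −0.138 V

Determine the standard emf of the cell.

Of the two couples in this cell, the one with the more positive reduction potential is reduced at the cathode: here that is Pb²⁺/Pb (−0.138 V); Mn²⁺/Mn (−1.177 V) is the anode.
E°cell = E°(cathode) − E°(anode) = −0.138 − (−1.177) = +1.039 V.

+1.039 V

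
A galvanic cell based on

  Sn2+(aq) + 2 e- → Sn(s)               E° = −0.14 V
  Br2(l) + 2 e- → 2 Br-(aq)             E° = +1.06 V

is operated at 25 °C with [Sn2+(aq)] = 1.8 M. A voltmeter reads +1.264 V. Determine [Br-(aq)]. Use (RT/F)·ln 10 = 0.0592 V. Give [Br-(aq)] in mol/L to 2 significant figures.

Br₂/Br⁻ is the cathode (higher E°); E°cell = +1.06 − (−0.14) = +1.20 V with n = 2.
From the Nernst equation, log Q = n(E° − E)/0.0592 = 2·(+1.20 − (+1.264))/0.0592 = −2.162.
For Br2(l) + Sn(s) → 2 Br-(aq) + Sn2+(aq), the reaction quotient is Q = [Br-(aq)]^2·[Sn2+(aq)].
Substituting the known concentrations and solving, log [Br-(aq)] = −1.209 and [Br-(aq)] = 0.062 M.

0.062 M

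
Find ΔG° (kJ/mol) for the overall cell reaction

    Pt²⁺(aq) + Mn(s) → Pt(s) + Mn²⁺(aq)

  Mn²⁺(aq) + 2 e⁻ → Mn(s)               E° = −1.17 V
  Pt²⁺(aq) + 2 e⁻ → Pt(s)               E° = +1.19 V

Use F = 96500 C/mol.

In the reaction as written Pt²⁺(aq) is reduced, so the Pt²⁺/Pt couple is the cathode and Mn²⁺/Mn is the anode.
E°cell = +1.19 − (−1.17) = +2.36 V; balancing electrons gives n = 2.
ΔG° = −nFE°cell = −(2)(96500)(+2.36) J/mol = −455 kJ/mol.

−455 kJ/mol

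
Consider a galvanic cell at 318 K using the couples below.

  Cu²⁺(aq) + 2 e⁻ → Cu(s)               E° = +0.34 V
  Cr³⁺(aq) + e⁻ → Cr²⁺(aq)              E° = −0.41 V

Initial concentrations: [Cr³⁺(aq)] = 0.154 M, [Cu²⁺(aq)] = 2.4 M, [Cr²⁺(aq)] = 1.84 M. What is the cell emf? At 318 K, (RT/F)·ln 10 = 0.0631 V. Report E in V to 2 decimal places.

+0.83 V

Since E°(Cu²⁺/Cu) > E°(Cr³⁺/Cr²⁺), Cu²⁺/Cu serves as the cathode.
E°cell = E°cat − E°an = +0.34 − (−0.41) = +0.75 V; n = 2.
Balancing gives Cu²⁺(aq) + 2 Cr²⁺(aq) → Cu(s) + 2 Cr³⁺(aq); hence Q = [Cr³⁺(aq)]^2 / ([Cu²⁺(aq)]·[Cr²⁺(aq)]^2) = 0.00292 (log Q = −2.535).
Applying E = E° − (RT ln10/nF)·log Q gives +0.75 − (0.0631/2)(−2.535) = +0.83 V.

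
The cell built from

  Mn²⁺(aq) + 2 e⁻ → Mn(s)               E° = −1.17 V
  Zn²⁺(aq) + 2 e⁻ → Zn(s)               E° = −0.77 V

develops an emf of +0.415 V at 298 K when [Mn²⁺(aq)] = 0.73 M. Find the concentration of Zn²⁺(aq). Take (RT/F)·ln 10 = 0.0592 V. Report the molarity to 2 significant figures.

2.3 M

The Zn²⁺/Zn couple has the larger reduction potential, so it is the cathode: E°cell = −0.77 − (−1.17) = +0.40 V and n = 2.
Rearranging E = E° − (0.0592/n)·log Q gives log Q = 2(+0.40 − (+0.415))/0.0592 = −0.507.
For Zn²⁺(aq) + Mn(s) → Zn(s) + Mn²⁺(aq), the reaction quotient is Q = [Mn²⁺(aq)] / [Zn²⁺(aq)].
Solving for the unknown gives log [Zn²⁺(aq)] = 0.370, so [Zn²⁺(aq)] ≈ 2.3 M.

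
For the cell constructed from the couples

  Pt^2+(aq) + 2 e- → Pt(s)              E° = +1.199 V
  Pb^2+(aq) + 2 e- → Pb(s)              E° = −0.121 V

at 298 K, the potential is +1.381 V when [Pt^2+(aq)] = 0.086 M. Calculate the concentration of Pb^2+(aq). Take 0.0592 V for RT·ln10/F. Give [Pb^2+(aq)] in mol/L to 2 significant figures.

The Pt²⁺/Pt couple has the larger reduction potential, so it is the cathode: E°cell = +1.199 − (−0.121) = +1.320 V and n = 2.
Since E = E° − (0.0592/n)·log Q, log Q = n(E° − E)/0.0592 = −2.061.
The balanced reaction is Pt^2+(aq) + Pb(s) → Pt(s) + Pb^2+(aq), so Q = [Pb^2+(aq)] / [Pt^2+(aq)].
Substituting the known concentrations and solving, log [Pb^2+(aq)] = −3.127 and [Pb^2+(aq)] = 0.00075 M.

0.00075 M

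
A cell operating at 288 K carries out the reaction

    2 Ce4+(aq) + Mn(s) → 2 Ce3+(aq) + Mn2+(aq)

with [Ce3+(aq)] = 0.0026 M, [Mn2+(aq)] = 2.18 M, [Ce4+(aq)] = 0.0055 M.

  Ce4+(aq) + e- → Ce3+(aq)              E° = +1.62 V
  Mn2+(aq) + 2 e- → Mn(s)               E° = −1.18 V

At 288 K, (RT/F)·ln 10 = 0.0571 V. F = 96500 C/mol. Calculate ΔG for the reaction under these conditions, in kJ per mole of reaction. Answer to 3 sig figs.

With Ce⁴⁺/Ce³⁺ reduced at the cathode, E°cell = +1.62 − (−1.18) = +2.80 V and n = 2.
Q = ([Ce3+(aq)]^2·[Mn2+(aq)]) / [Ce4+(aq)]^2 = 0.487, so log Q = −0.312 and E = +2.80 − (0.0571/2)(−0.312) = +2.8089 V.
ΔG = −nFE = −(2)(96500)(+2.8089) J/mol = −542 kJ/mol.

−542 kJ/mol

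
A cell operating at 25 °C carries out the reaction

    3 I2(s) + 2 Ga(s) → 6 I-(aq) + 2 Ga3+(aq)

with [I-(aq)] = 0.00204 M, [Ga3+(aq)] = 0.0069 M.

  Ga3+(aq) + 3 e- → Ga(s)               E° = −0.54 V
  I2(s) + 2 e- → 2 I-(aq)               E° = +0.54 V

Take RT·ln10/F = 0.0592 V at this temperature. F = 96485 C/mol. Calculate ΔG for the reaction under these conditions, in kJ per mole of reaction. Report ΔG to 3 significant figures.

The standard cell potential is +0.54 − (−0.54) = +1.08 V, with n = 6 electrons in the balanced equation.
Here Q = [I-(aq)]^6·[Ga3+(aq)]^2 = 3.43×10^−21 (log Q = −20.465), giving E = +1.08 − (0.0592/6)·(−20.465) = +1.2819 V.
Then ΔG = −nFE = −6 × 96485 × +1.2819 J/mol = −742 kJ/mol.

−742 kJ/mol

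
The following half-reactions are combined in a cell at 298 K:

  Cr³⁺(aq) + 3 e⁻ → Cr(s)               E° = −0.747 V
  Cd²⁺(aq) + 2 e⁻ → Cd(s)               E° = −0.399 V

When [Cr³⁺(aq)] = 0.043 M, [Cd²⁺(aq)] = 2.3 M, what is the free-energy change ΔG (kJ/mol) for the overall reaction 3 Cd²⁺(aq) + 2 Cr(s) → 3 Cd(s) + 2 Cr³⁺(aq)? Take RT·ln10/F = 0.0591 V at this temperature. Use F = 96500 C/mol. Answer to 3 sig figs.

−223 kJ/mol

E°cell = −0.399 − (−0.747) = +0.348 V; the balanced reaction transfers n = 6 electrons.
Here Q = [Cr³⁺(aq)]^2 / [Cd²⁺(aq)]^3 = 0.000152 (log Q = −3.818), giving E = +0.348 − (0.0591/6)·(−3.818) = +0.3856 V.
Finally ΔG = −nFE = −(6)(96500 C/mol)(+0.3856 V) = −223 kJ/mol.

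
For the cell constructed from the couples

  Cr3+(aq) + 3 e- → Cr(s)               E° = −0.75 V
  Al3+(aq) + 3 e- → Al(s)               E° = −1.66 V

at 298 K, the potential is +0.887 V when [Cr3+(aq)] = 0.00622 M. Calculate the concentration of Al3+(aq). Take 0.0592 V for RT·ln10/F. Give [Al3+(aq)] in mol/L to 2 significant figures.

0.091 M

The Cr³⁺/Cr couple has the larger reduction potential, so it is the cathode: E°cell = −0.75 − (−1.66) = +0.91 V and n = 3.
Since E = E° − (0.0592/n)·log Q, log Q = n(E° − E)/0.0592 = 1.166.
For Cr3+(aq) + Al(s) → Cr(s) + Al3+(aq), the reaction quotient is Q = [Al3+(aq)] / [Cr3+(aq)].
Solving for the unknown gives log [Al3+(aq)] = −1.040, so [Al3+(aq)] ≈ 0.091 M.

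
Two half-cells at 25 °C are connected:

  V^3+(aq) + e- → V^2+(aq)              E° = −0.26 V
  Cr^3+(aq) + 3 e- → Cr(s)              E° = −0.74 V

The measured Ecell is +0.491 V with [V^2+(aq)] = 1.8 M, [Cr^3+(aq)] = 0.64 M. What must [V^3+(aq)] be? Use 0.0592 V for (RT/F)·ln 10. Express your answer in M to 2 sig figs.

2.4 M

V³⁺/V²⁺ is the cathode (higher E°); E°cell = −0.26 − (−0.74) = +0.48 V with n = 3.
Rearranging E = E° − (0.0592/n)·log Q gives log Q = 3(+0.48 − (+0.491))/0.0592 = −0.557.
Balancing electrons gives 3 V^3+(aq) + Cr(s) → 3 V^2+(aq) + Cr^3+(aq); thus Q = ([V^2+(aq)]^3·[Cr^3+(aq)]) / [V^3+(aq)]^3.
Isolating [V^3+(aq)] in Q = 10^{−0.557} yields log [V^3+(aq)] = 0.376, i.e. 2.4 M.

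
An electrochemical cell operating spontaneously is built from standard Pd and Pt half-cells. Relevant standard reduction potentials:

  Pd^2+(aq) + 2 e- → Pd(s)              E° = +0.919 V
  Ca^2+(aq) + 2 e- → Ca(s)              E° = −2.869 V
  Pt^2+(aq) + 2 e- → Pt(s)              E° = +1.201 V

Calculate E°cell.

+0.282 V

Of the two couples in this cell, the one with the more positive reduction potential is reduced at the cathode: here that is Pt²⁺/Pt (+1.201 V); Pd²⁺/Pd (+0.919 V) is the anode.
E°cell = E°(cathode) − E°(anode) = +1.201 − (+0.919) = +0.282 V.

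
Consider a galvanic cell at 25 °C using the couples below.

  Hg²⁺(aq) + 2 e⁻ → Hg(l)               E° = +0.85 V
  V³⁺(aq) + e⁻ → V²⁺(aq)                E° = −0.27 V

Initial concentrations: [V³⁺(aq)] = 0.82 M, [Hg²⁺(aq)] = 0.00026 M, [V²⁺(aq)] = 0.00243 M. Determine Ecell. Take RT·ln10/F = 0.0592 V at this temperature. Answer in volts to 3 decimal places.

+0.864 V

The Hg²⁺/Hg couple has the more positive E°, so it is the cathode; V³⁺/V²⁺ is the anode.
The standard potential is +0.85 − (−0.27) = +1.12 V and the balanced reaction transfers n = 2 electrons.
Balancing gives Hg²⁺(aq) + 2 V²⁺(aq) → Hg(l) + 2 V³⁺(aq); hence Q = [V³⁺(aq)]^2 / ([Hg²⁺(aq)]·[V²⁺(aq)]^2) = 4.38×10^8 (log Q = 8.641).
Applying E = E° − (RT ln10/nF)·log Q gives +1.12 − (0.0592/2)(8.641) = +0.864 V.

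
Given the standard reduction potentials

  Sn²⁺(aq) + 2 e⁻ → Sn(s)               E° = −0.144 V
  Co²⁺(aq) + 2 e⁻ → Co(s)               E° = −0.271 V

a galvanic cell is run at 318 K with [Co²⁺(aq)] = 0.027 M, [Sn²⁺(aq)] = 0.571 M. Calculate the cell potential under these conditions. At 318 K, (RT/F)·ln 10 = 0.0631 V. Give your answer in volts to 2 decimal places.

The Sn²⁺/Sn couple has the more positive E°, so it is the cathode; Co²⁺/Co is the anode.
E°cell = −0.144 − (−0.271) = +0.127 V, with n = 2 electrons transferred.
For the overall reaction Sn²⁺(aq) + Co(s) → Sn(s) + Co²⁺(aq), Q = [Co²⁺(aq)] / [Sn²⁺(aq)] = 0.0473, giving log Q = −1.325.
E = E° − (0.0631/n)·log Q = +0.127 − (0.0631/2)(−1.325) = +0.17 V.

+0.17 V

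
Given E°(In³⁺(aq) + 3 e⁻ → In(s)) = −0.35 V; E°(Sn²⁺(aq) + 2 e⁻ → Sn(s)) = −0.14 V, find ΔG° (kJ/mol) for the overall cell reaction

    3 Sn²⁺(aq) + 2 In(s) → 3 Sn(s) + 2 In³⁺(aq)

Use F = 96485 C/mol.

In the reaction as written Sn²⁺(aq) is reduced, so the Sn²⁺/Sn couple is the cathode and In³⁺/In is the anode.
E°cell = −0.14 − (−0.35) = +0.21 V; balancing electrons gives n = 6.
ΔG° = −nFE°cell = −(6)(96485)(+0.21) J/mol = −122 kJ/mol.

−122 kJ/mol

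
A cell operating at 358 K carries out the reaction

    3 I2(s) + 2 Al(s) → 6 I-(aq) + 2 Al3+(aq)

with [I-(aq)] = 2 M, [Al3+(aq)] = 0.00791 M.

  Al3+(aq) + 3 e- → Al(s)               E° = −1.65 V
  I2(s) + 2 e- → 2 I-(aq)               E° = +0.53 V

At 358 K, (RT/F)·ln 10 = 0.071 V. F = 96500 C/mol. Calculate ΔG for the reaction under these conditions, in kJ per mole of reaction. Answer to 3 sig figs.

With I₂/I⁻ reduced at the cathode, E°cell = +0.53 − (−1.65) = +2.18 V and n = 6.
The reaction quotient is [I-(aq)]^6·[Al3+(aq)]^2 = 0.004; by Nernst, E = +2.18 − (0.071/6)(−2.397) = +2.2084 V.
Finally ΔG = −nFE = −(6)(96500 C/mol)(+2.2084 V) = −1280 kJ/mol.

−1280 kJ/mol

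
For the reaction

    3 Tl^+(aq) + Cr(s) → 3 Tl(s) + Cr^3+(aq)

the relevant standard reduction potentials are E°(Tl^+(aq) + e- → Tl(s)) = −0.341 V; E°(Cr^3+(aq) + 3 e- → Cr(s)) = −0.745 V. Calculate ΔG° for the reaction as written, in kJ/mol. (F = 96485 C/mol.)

In the reaction as written Tl^+(aq) is reduced, so the Tl⁺/Tl couple is the cathode and Cr³⁺/Cr is the anode.
E°cell = −0.341 − (−0.745) = +0.404 V; balancing electrons gives n = 3.
ΔG° = −nFE°cell = −(3)(96485)(+0.404) J/mol = −117 kJ/mol.

−117 kJ/mol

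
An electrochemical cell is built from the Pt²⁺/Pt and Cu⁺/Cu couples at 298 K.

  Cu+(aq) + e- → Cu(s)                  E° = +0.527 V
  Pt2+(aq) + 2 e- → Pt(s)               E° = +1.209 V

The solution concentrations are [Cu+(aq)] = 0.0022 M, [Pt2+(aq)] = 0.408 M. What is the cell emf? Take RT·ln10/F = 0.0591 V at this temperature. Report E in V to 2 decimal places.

+0.83 V

The Pt²⁺/Pt couple has the more positive E°, so it is the cathode; Cu⁺/Cu is the anode.
The standard potential is +1.209 − (+0.527) = +0.682 V and the balanced reaction transfers n = 2 electrons.
For the overall reaction Pt2+(aq) + 2 Cu(s) → Pt(s) + 2 Cu+(aq), Q = [Cu+(aq)]^2 / [Pt2+(aq)] = 1.19×10^−5, giving log Q = −4.926.
E = E° − (0.0591/n)·log Q = +0.682 − (0.0591/2)(−4.926) = +0.83 V.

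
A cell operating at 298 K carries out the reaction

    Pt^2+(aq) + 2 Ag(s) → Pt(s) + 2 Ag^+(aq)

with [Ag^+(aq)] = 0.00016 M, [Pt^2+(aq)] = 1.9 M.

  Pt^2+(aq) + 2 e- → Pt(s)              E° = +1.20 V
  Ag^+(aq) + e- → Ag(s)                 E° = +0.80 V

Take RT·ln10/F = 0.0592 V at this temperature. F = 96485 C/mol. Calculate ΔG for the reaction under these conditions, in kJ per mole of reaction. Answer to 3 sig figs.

−122 kJ/mol

With Pt²⁺/Pt reduced at the cathode, E°cell = +1.20 − (+0.80) = +0.40 V and n = 2.
Q = [Ag^+(aq)]^2 / [Pt^2+(aq)] = 1.35×10^−8, so log Q = −7.871 and E = +0.40 − (0.0592/2)(−7.871) = +0.6330 V.
ΔG = −nFE = −(2)(96485)(+0.6330) J/mol = −122 kJ/mol.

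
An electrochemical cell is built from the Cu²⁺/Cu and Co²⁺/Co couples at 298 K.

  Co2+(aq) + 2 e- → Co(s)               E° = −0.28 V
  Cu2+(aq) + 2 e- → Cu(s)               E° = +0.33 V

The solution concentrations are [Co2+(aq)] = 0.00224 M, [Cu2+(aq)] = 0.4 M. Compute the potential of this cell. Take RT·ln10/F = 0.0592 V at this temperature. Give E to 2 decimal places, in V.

+0.68 V

Since E°(Cu²⁺/Cu) > E°(Co²⁺/Co), Cu²⁺/Cu serves as the cathode.
E°cell = E°cat − E°an = +0.33 − (−0.28) = +0.61 V; n = 2.
Balancing gives Cu2+(aq) + Co(s) → Cu(s) + Co2+(aq); hence Q = [Co2+(aq)] / [Cu2+(aq)] = 0.0056 (log Q = −2.252).
E = E° − (0.0592/n)·log Q = +0.61 − (0.0592/2)(−2.252) = +0.68 V.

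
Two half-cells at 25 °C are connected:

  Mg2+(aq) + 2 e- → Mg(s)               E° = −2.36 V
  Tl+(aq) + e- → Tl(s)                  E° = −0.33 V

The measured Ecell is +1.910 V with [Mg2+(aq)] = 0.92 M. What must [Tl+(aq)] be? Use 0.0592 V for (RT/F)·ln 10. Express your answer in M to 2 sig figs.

0.0090 M

The Tl⁺/Tl couple has the larger reduction potential, so it is the cathode: E°cell = −0.33 − (−2.36) = +2.03 V and n = 2.
From the Nernst equation, log Q = n(E° − E)/0.0592 = 2·(+2.03 − (+1.910))/0.0592 = 4.054.
The balanced reaction is 2 Tl+(aq) + Mg(s) → 2 Tl(s) + Mg2+(aq), so Q = [Mg2+(aq)] / [Tl+(aq)]^2.
Isolating [Tl+(aq)] in Q = 10^{4.054} yields log [Tl+(aq)] = −2.045, i.e. 0.0090 M.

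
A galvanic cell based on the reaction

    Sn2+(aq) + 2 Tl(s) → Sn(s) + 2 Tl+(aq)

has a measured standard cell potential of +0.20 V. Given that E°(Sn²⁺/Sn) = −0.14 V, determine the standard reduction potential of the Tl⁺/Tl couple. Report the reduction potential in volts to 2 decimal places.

In the reaction as written the Sn²⁺/Sn couple is reduced (cathode) and Tl⁺/Tl is oxidized (anode), so E°cell = E°(Sn²⁺/Sn) − E°(Tl⁺/Tl).
E°(Tl⁺/Tl) = E°(cathode) − E°cell = −0.14 − (+0.20) = −0.34 V.

−0.34 V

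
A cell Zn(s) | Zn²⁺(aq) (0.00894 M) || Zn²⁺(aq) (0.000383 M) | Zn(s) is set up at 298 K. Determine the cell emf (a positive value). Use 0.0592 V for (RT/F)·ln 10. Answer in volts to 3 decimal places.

0.040 V

For a concentration cell E°cell = 0, since both electrodes use the same couple.
The compartment with the higher Zn²⁺(aq) concentration (0.00894 M) acts as the cathode; ions are reduced there and produced at the dilute (0.000383 M) anode.
With n = 2, Ecell = −(0.0592/2)·log([dilute]/[conc]) = −(0.0592/2)·log(0.000383/0.00894) = +0.040 V.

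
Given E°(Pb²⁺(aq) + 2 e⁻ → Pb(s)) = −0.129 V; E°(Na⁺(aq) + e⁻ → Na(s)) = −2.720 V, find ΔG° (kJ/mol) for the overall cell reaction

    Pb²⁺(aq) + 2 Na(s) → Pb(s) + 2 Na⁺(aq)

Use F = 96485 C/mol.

−500 kJ/mol

In the reaction as written Pb²⁺(aq) is reduced, so the Pb²⁺/Pb couple is the cathode and Na⁺/Na is the anode.
E°cell = −0.129 − (−2.720) = +2.591 V; balancing electrons gives n = 2.
ΔG° = −nFE°cell = −(2)(96485)(+2.591) J/mol = −500 kJ/mol.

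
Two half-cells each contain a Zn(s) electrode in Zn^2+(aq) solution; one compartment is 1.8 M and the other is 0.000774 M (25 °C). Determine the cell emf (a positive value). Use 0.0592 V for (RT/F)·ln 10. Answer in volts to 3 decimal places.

0.100 V

For a concentration cell E°cell = 0, since both electrodes use the same couple.
The compartment with the higher Zn^2+(aq) concentration (1.8 M) acts as the cathode; ions are reduced there and produced at the dilute (0.000774 M) anode.
With n = 2, Ecell = −(0.0592/2)·log([dilute]/[conc]) = −(0.0592/2)·log(0.000774/1.8) = +0.100 V.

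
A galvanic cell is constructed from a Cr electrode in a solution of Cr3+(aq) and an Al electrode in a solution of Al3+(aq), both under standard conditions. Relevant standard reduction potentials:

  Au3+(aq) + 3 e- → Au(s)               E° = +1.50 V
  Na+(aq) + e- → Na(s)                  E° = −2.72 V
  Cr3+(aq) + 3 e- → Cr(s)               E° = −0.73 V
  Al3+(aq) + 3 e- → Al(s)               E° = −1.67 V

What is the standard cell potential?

Of the two couples in this cell, the one with the more positive reduction potential is reduced at the cathode: here that is Cr³⁺/Cr (−0.73 V); Al³⁺/Al (−1.67 V) is the anode.
E°cell = E°(cathode) − E°(anode) = −0.73 − (−1.67) = +0.94 V.

+0.94 V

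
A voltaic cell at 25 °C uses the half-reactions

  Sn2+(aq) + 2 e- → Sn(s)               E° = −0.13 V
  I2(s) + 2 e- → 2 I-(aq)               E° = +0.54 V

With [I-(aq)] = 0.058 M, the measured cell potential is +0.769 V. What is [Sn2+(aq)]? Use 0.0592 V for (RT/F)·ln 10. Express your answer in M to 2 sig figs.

With I₂/I⁻ at the cathode and Sn²⁺/Sn at the anode, E°cell = +0.54 − (−0.13) = +0.67 V (n = 2).
Since E = E° − (0.0592/n)·log Q, log Q = n(E° − E)/0.0592 = −3.345.
For I2(s) + Sn(s) → 2 I-(aq) + Sn2+(aq), the reaction quotient is Q = [I-(aq)]^2·[Sn2+(aq)].
Isolating [Sn2+(aq)] in Q = 10^{−3.345} yields log [Sn2+(aq)] = −0.872, i.e. 0.13 M.

0.13 M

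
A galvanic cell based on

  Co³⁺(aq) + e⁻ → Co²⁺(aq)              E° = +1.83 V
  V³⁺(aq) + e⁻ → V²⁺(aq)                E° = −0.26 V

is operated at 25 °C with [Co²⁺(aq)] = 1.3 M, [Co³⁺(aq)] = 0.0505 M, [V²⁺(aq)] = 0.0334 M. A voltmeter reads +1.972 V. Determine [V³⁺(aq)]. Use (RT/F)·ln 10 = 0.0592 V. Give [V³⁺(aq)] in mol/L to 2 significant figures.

Co³⁺/Co²⁺ is the cathode (higher E°); E°cell = +1.83 − (−0.26) = +2.09 V with n = 1.
From the Nernst equation, log Q = n(E° − E)/0.0592 = 1·(+2.09 − (+1.972))/0.0592 = 1.993.
Balancing electrons gives Co³⁺(aq) + V²⁺(aq) → Co²⁺(aq) + V³⁺(aq); thus Q = ([Co²⁺(aq)]·[V³⁺(aq)]) / ([Co³⁺(aq)]·[V²⁺(aq)]).
Solving for the unknown gives log [V³⁺(aq)] = −0.894, so [V³⁺(aq)] ≈ 0.13 M.

0.13 M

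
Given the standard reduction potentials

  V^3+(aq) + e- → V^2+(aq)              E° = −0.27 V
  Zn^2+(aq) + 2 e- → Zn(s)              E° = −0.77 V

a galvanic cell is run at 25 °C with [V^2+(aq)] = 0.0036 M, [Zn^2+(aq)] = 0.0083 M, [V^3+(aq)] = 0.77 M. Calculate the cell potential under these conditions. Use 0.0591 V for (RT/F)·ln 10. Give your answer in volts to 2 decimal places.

The V³⁺/V²⁺ couple has the more positive E°, so it is the cathode; Zn²⁺/Zn is the anode.
The standard potential is −0.27 − (−0.77) = +0.50 V and the balanced reaction transfers n = 2 electrons.
For the overall reaction 2 V^3+(aq) + Zn(s) → 2 V^2+(aq) + Zn^2+(aq), Q = ([V^2+(aq)]^2·[Zn^2+(aq)]) / [V^3+(aq)]^2 = 1.81×10^−7, giving log Q = −6.741.
By the Nernst equation, E = +0.50 − (0.0591/2)·(−6.741) = +0.70 V.

+0.70 V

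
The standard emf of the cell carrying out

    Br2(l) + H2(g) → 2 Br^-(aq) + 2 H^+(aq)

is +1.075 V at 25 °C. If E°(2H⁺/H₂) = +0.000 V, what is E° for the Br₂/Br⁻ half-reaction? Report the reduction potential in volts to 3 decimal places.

+1.075 V

In the reaction as written the Br₂/Br⁻ couple is reduced (cathode) and 2H⁺/H₂ is oxidized (anode), so E°cell = E°(Br₂/Br⁻) − E°(2H⁺/H₂).
E°(Br₂/Br⁻) = E°cell + E°(anode) = +1.075 + (+0.000) = +1.075 V.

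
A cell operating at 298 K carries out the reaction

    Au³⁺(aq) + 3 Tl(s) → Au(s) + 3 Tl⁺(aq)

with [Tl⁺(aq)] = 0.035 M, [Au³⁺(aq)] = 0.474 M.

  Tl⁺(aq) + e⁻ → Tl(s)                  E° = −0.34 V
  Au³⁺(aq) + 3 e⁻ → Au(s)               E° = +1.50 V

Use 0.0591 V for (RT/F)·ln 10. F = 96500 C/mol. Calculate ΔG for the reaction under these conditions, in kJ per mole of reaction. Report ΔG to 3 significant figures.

−556 kJ/mol

The standard cell potential is +1.50 − (−0.34) = +1.84 V, with n = 3 electrons in the balanced equation.
Here Q = [Tl⁺(aq)]^3 / [Au³⁺(aq)] = 9.05×10^−5 (log Q = −4.044), giving E = +1.84 − (0.0591/3)·(−4.044) = +1.9197 V.
ΔG = −nFE = −(3)(96500)(+1.9197) J/mol = −556 kJ/mol.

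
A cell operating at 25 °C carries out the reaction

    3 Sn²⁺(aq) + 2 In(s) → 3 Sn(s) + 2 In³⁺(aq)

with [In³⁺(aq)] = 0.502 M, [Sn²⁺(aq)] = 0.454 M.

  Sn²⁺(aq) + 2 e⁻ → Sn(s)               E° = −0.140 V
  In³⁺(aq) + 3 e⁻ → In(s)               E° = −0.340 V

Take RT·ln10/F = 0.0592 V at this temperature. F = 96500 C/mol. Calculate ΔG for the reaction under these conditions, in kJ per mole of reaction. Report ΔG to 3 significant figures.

E°cell = −0.140 − (−0.340) = +0.200 V; the balanced reaction transfers n = 6 electrons.
The reaction quotient is [In³⁺(aq)]^2 / [Sn²⁺(aq)]^3 = 2.69; by Nernst, E = +0.200 − (0.0592/6)(0.430) = +0.1958 V.
Finally ΔG = −nFE = −(6)(96500 C/mol)(+0.1958 V) = −113 kJ/mol.

−113 kJ/mol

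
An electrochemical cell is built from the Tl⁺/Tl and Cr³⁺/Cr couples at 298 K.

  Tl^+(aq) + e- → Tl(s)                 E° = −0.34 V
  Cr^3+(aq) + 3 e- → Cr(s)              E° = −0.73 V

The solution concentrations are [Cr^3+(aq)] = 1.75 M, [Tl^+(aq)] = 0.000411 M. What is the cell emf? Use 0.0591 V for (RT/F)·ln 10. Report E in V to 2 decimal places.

The Tl⁺/Tl couple has the more positive E°, so it is the cathode; Cr³⁺/Cr is the anode.
E°cell = −0.34 − (−0.73) = +0.39 V, with n = 3 electrons transferred.
The balanced reaction is 3 Tl^+(aq) + Cr(s) → 3 Tl(s) + Cr^3+(aq), so Q = [Cr^3+(aq)] / [Tl^+(aq)]^3 = 2.52×10^10 and log Q = 10.402.
Applying E = E° − (RT ln10/nF)·log Q gives +0.39 − (0.0591/3)(10.402) = +0.19 V.

+0.19 V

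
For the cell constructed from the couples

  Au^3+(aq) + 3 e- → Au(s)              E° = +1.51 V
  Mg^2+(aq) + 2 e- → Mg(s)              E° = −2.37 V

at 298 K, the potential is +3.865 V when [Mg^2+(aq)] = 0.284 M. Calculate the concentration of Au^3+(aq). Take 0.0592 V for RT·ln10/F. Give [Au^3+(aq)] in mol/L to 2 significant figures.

0.026 M

The Au³⁺/Au couple has the larger reduction potential, so it is the cathode: E°cell = +1.51 − (−2.37) = +3.88 V and n = 6.
Rearranging E = E° − (0.0592/n)·log Q gives log Q = 6(+3.88 − (+3.865))/0.0592 = 1.520.
The balanced reaction is 2 Au^3+(aq) + 3 Mg(s) → 2 Au(s) + 3 Mg^2+(aq), so Q = [Mg^2+(aq)]^3 / [Au^3+(aq)]^2.
Substituting the known concentrations and solving, log [Au^3+(aq)] = −1.580 and [Au^3+(aq)] = 0.026 M.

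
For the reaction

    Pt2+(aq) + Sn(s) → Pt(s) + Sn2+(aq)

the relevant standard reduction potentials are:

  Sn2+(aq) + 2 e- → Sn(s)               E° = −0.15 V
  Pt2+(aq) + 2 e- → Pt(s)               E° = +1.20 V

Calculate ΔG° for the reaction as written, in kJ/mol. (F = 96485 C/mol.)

−261 kJ/mol

In the reaction as written Pt2+(aq) is reduced, so the Pt²⁺/Pt couple is the cathode and Sn²⁺/Sn is the anode.
E°cell = +1.20 − (−0.15) = +1.35 V; balancing electrons gives n = 2.
ΔG° = −nFE°cell = −(2)(96485)(+1.35) J/mol = −261 kJ/mol.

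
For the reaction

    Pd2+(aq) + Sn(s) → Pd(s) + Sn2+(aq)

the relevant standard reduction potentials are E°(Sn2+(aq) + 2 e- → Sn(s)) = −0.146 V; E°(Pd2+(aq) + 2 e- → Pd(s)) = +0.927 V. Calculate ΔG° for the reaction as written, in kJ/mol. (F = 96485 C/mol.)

In the reaction as written Pd2+(aq) is reduced, so the Pd²⁺/Pd couple is the cathode and Sn²⁺/Sn is the anode.
E°cell = +0.927 − (−0.146) = +1.073 V; balancing electrons gives n = 2.
ΔG° = −nFE°cell = −(2)(96485)(+1.073) J/mol = −207 kJ/mol.

−207 kJ/mol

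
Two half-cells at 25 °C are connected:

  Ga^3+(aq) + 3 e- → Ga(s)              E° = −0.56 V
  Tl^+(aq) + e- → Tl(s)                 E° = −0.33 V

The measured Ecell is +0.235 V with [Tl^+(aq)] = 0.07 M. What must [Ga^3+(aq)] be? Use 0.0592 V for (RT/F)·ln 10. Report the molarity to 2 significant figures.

0.00019 M

Tl⁺/Tl is the cathode (higher E°); E°cell = −0.33 − (−0.56) = +0.23 V with n = 3.
Rearranging E = E° − (0.0592/n)·log Q gives log Q = 3(+0.23 − (+0.235))/0.0592 = −0.253.
The balanced reaction is 3 Tl^+(aq) + Ga(s) → 3 Tl(s) + Ga^3+(aq), so Q = [Ga^3+(aq)] / [Tl^+(aq)]^3.
Isolating [Ga^3+(aq)] in Q = 10^{−0.253} yields log [Ga^3+(aq)] = −3.718, i.e. 0.00019 M.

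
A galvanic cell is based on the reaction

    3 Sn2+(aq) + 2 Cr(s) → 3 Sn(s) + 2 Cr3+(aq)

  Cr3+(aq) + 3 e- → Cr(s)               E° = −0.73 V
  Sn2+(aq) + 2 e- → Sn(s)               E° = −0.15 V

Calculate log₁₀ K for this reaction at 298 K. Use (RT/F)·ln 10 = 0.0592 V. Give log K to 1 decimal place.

log K = 58.8

The Sn²⁺/Sn couple is reduced (cathode); E°cell = −0.15 − (−0.73) = +0.58 V with n = 6.
At equilibrium E = 0, so log K = nE°cell / 0.0592 = (6)(+0.58) / 0.0592 = 58.8.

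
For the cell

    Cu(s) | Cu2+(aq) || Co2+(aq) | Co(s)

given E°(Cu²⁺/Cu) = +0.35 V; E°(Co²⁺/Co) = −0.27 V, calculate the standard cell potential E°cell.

−0.62 V

By convention the left-hand electrode in cell notation is the anode (oxidation) and the right-hand electrode is the cathode (reduction).
E°cell = E°(right) − E°(left) = −0.27 − (+0.35) = −0.62 V.
The negative sign shows that, as written, the cell would require an external voltage to drive the reaction.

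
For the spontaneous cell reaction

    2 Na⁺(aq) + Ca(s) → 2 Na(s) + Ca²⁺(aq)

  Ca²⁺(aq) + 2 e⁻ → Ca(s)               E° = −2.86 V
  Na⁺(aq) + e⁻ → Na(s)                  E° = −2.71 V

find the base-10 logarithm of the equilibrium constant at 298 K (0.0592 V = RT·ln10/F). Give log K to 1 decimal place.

The Na⁺/Na couple is reduced (cathode); E°cell = −2.71 − (−2.86) = +0.15 V with n = 2.
At equilibrium E = 0, so log K = nE°cell / 0.0592 = (2)(+0.15) / 0.0592 = 5.1.

log K = 5.1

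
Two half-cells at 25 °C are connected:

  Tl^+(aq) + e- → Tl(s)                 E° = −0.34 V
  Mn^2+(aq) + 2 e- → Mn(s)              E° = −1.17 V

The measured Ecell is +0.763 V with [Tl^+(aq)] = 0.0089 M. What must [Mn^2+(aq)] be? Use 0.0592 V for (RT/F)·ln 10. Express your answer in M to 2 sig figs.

Tl⁺/Tl is the cathode (higher E°); E°cell = −0.34 − (−1.17) = +0.83 V with n = 2.
From the Nernst equation, log Q = n(E° − E)/0.0592 = 2·(+0.83 − (+0.763))/0.0592 = 2.264.
For 2 Tl^+(aq) + Mn(s) → 2 Tl(s) + Mn^2+(aq), the reaction quotient is Q = [Mn^2+(aq)] / [Tl^+(aq)]^2.
Solving for the unknown gives log [Mn^2+(aq)] = −1.837, so [Mn^2+(aq)] ≈ 0.015 M.

0.015 M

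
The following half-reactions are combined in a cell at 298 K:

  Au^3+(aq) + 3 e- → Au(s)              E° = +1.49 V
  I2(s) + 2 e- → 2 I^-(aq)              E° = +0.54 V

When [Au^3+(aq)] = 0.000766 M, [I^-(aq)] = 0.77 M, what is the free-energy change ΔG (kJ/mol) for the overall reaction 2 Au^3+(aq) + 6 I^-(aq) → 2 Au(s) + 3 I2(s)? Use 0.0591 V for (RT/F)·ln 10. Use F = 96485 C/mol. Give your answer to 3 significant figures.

−511 kJ/mol

The standard cell potential is +1.49 − (+0.54) = +0.95 V, with n = 6 electrons in the balanced equation.
The reaction quotient is 1 / ([Au^3+(aq)]^2·[I^-(aq)]^6) = 8.18×10^6; by Nernst, E = +0.95 − (0.0591/6)(6.913) = +0.8819 V.
Then ΔG = −nFE = −6 × 96485 × +0.8819 J/mol = −511 kJ/mol.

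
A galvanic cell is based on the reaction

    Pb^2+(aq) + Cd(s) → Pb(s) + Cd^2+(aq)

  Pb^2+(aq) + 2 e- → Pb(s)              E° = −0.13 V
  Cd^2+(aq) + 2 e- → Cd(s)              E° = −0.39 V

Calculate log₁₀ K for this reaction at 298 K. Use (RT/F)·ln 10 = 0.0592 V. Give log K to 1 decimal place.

The Pb²⁺/Pb couple is reduced (cathode); E°cell = −0.13 − (−0.39) = +0.26 V with n = 2.
At equilibrium E = 0, so log K = nE°cell / 0.0592 = (2)(+0.26) / 0.0592 = 8.8.

log K = 8.8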